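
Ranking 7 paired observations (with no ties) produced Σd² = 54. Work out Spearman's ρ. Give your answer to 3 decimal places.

ρ = 1 − 6Σd² / [n(n²−1)] = 1 − 6×54 / (7×48)
  = 1 − 324/336 = 1 − 0.9643 ≈ 0.036

0.036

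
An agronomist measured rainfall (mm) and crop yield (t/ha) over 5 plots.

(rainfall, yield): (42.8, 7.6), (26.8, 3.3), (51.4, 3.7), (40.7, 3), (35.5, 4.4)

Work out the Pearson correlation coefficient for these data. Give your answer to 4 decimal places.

n = 5, Σx = 197.2, Σy = 22, Σx² = 8108.78, Σy² = 110.7, Σxy = 882.2
nΣxy − ΣxΣy = 4411 − 4338.4 = 72.6
nΣx² − (Σx)² = 40543.9 − 38887.84 = 1656.06; nΣy² − (Σy)² = 553.5 − 484 = 69.5
r = 72.6 / √(1656.06 × 69.5) = 72.6 / 339.2583 ≈ 0.2140

0.2140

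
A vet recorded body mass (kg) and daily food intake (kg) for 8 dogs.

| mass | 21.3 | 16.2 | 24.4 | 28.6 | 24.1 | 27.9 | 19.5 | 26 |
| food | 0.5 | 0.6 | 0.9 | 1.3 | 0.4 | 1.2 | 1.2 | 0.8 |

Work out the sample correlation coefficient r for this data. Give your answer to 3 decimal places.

n = 8, Σx = 188, Σy = 6.9, Σx² = 4544.92, Σy² = 6.79, Σxy = 166.83
nΣxy − ΣxΣy = 1334.64 − 1297.2 = 37.44
nΣx² − (Σx)² = 36359.36 − 35344 = 1015.36; nΣy² − (Σy)² = 54.32 − 47.61 = 6.71
r = 37.44 / √(1015.36 × 6.71) = 37.44 / 82.5413 ≈ 0.454

0.454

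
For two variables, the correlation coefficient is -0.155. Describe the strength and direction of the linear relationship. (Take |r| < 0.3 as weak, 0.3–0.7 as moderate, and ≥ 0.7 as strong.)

r = -0.155 < 0 so the relationship is negative.
|r| = 0.155, which falls in the weak range.

weak negative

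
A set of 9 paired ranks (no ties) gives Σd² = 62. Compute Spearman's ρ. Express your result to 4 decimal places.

ρ = 1 − 6Σd² / [n(n²−1)] = 1 − 6×62 / (9×80)
  = 1 − 372/720 = 1 − 0.51667 ≈ 0.4833

0.4833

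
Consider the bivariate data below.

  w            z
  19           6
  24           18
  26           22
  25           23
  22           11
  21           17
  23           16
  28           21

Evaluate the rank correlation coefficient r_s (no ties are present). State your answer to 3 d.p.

0.833

Rank w: 1, 5, 7, 6, 3, 2, 4, 8
Rank z: 1, 5, 7, 8, 2, 4, 3, 6
d = rank(w) − rank(z): 0, 0, 0, -2, 1, -2, 1, 2; Σd² = 14
ρ = 1 − 6Σd² / [n(n²−1)] = 1 − 6×14 / (8×63) = 1 − 84/504 ≈ 0.833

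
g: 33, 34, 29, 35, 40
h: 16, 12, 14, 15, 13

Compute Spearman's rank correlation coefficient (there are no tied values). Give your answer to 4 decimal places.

-0.3000

Rank g: 2, 3, 1, 4, 5
Rank h: 5, 1, 3, 4, 2
d = rank(g) − rank(h): -3, 2, -2, 0, 3; Σd² = 26
ρ = 1 − 6Σd² / [n(n²−1)] = 1 − 6×26 / (5×24) = 1 − 156/120 ≈ -0.3000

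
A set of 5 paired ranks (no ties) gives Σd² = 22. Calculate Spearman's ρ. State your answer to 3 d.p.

ρ = 1 − 6Σd² / [n(n²−1)] = 1 − 6×22 / (5×24)
  = 1 − 132/120 = 1 − 1.1000 ≈ -0.100

-0.100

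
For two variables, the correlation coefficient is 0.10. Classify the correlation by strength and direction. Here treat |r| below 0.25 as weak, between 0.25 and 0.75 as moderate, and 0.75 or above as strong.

weak positive

r = 0.10 > 0 so the relationship is positive.
|r| = 0.10, which falls in the weak range.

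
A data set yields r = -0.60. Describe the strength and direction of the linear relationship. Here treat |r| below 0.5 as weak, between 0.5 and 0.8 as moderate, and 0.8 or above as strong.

moderate negative

r = -0.60 < 0 so the relationship is negative.
|r| = 0.60, which falls in the moderate range.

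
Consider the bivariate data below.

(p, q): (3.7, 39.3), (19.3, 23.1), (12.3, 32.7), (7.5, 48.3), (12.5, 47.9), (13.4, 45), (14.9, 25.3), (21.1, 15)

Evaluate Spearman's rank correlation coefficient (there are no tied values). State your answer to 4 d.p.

Rank p: 1, 7, 3, 2, 4, 5, 6, 8
Rank q: 5, 2, 4, 8, 7, 6, 3, 1
d = rank(p) − rank(q): -4, 5, -1, -6, -3, -1, 3, 7; Σd² = 146
ρ = 1 − 6Σd² / [n(n²−1)] = 1 − 6×146 / (8×63) = 1 − 876/504 ≈ -0.7381

-0.7381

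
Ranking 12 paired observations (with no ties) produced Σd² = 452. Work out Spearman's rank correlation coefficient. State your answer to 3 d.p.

ρ = 1 − 6Σd² / [n(n²−1)] = 1 − 6×452 / (12×143)
  = 1 − 2712/1716 = 1 − 1.5804 ≈ -0.580

-0.580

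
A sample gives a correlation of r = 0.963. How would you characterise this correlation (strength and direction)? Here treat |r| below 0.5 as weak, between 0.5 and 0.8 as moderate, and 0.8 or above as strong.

strong positive

r = 0.963 > 0 so the relationship is positive.
|r| = 0.963, which falls in the strong range.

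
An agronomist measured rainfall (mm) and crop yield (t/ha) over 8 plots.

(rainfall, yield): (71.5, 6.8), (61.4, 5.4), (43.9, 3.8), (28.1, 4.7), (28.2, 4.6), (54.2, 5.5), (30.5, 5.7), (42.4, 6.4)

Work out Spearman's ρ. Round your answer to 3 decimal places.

0.429

Rank rainfall: 8, 7, 5, 1, 2, 6, 3, 4
Rank yield: 8, 4, 1, 3, 2, 5, 6, 7
d = rank(rainfall) − rank(yield): 0, 3, 4, -2, 0, 1, -3, -3; Σd² = 48
ρ = 1 − 6Σd² / [n(n²−1)] = 1 − 6×48 / (8×63) = 1 − 288/504 ≈ 0.429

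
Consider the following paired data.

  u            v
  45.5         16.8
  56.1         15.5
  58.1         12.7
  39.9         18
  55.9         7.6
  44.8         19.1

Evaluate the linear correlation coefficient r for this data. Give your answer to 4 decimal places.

-0.7429

n = 6, Σu = 300.3, Σv = 89.7, Σu² = 15316.93, Σv² = 1430.35, Σuv = 4370.54
nΣuv − ΣuΣv = 26223.24 − 26936.91 = -713.67
nΣu² − (Σu)² = 91901.58 − 90180.09 = 1721.49; nΣv² − (Σv)² = 8582.1 − 8046.09 = 536.01
r = -713.67 / √(1721.49 × 536.01) = -713.67 / 960.5914 ≈ -0.7429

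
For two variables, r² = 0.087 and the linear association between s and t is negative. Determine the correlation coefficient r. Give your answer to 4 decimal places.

|r| = √0.087 = 0.2950
The association is negative, so r = −0.2950.

-0.2950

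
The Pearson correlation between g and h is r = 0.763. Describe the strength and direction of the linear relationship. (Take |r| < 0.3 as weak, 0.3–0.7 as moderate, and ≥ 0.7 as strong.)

strong positive

r = 0.763 > 0 so the relationship is positive.
|r| = 0.763, which falls in the strong range.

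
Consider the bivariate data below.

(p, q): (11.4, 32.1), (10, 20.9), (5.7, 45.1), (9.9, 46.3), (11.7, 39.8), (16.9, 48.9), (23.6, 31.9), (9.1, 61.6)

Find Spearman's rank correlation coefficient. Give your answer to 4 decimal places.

Rank p: 5, 4, 1, 3, 6, 7, 8, 2
Rank q: 3, 1, 5, 6, 4, 7, 2, 8
d = rank(p) − rank(q): 2, 3, -4, -3, 2, 0, 6, -6; Σd² = 114
ρ = 1 − 6Σd² / [n(n²−1)] = 1 − 6×114 / (8×63) = 1 − 684/504 ≈ -0.3571

-0.3571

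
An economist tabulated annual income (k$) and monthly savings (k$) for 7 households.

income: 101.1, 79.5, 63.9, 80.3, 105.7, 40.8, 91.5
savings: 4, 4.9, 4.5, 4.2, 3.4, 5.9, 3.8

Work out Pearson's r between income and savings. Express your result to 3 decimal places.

n = 7, Σx = 562.8, Σy = 30.7, Σx² = 48282.14, Σy² = 138.71, Σxy = 2366.56
nΣxy − ΣxΣy = 16565.92 − 17277.96 = -712.04
nΣx² − (Σx)² = 337974.98 − 316743.84 = 21231.14; nΣy² − (Σy)² = 970.97 − 942.49 = 28.48
r = -712.04 / √(21231.14 × 28.48) = -712.04 / 777.6007 ≈ -0.916

-0.916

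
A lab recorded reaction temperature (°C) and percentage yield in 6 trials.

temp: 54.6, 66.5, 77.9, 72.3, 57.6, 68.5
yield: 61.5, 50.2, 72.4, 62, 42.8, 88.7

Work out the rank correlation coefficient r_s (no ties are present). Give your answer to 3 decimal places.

0.657

Rank temp: 1, 3, 6, 5, 2, 4
Rank yield: 3, 2, 5, 4, 1, 6
d = rank(temp) − rank(yield): -2, 1, 1, 1, 1, -2; Σd² = 12
ρ = 1 − 6Σd² / [n(n²−1)] = 1 − 6×12 / (6×35) = 1 − 72/210 ≈ 0.657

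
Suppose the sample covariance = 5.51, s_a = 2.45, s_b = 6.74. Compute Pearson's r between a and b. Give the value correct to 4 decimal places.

r = Cov(a,b) / (s_a · s_b) = 5.51 / (2.45 × 6.74)
  = 5.51 / 16.5130 ≈ 0.3337

0.3337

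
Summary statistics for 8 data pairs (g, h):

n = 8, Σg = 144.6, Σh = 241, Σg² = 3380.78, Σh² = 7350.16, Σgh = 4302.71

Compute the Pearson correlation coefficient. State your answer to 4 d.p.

r = (nΣgh − ΣgΣh) / √[(nΣg² − (Σg)²)(nΣh² − (Σh)²)]
Numerator: 8×4302.71 − 144.6×241 = -426.92
Denominator: √[(27046.24 − 20909.16)(58801.28 − 58081)] = √[6137.08 × 720.28] = 2102.4785
r = -426.92 / 2102.4785 ≈ -0.2031

-0.2031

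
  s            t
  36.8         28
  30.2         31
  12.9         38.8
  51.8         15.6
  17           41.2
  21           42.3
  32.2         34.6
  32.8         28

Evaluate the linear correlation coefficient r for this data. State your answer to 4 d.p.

-0.9378

n = 8, Σs = 234.7, Σt = 259.5, Σs² = 7958.61, Σt² = 8961.69, Σst = 6896.42
nΣst − ΣsΣt = 55171.36 − 60904.65 = -5733.29
nΣs² − (Σs)² = 63668.88 − 55084.09 = 8584.79; nΣt² − (Σt)² = 71693.52 − 67340.25 = 4353.27
r = -5733.29 / √(8584.79 × 4353.27) = -5733.29 / 6113.2568 ≈ -0.9378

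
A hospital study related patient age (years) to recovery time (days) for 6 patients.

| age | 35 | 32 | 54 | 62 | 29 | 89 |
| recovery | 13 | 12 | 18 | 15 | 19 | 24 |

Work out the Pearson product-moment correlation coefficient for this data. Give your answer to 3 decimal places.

n = 6, Σx = 301, Σy = 101, Σx² = 17771, Σy² = 1799, Σxy = 5428
nΣxy − ΣxΣy = 32568 − 30401 = 2167
nΣx² − (Σx)² = 106626 − 90601 = 16025; nΣy² − (Σy)² = 10794 − 10201 = 593
r = 2167 / √(16025 × 593) = 2167 / 3082.6652 ≈ 0.703

0.703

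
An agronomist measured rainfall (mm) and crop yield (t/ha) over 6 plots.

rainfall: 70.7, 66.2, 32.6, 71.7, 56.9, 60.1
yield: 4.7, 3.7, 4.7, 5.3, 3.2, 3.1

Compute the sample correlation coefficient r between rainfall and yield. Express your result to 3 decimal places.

0.065

n = 6, Σx = 358.2, Σy = 24.7, Σx² = 22434.2, Σy² = 105.81, Σxy = 1478.85
nΣxy − ΣxΣy = 8873.1 − 8847.54 = 25.56
nΣx² − (Σx)² = 134605.2 − 128307.24 = 6297.96; nΣy² − (Σy)² = 634.86 − 610.09 = 24.77
r = 25.56 / √(6297.96 × 24.77) = 25.56 / 394.9689 ≈ 0.065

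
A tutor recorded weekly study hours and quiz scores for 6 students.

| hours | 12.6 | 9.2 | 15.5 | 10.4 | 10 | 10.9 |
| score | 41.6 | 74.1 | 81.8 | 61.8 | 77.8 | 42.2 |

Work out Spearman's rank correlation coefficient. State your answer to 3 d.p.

-0.086

Rank hours: 5, 1, 6, 3, 2, 4
Rank score: 1, 4, 6, 3, 5, 2
d = rank(hours) − rank(score): 4, -3, 0, 0, -3, 2; Σd² = 38
ρ = 1 − 6Σd² / [n(n²−1)] = 1 − 6×38 / (6×35) = 1 − 228/210 ≈ -0.086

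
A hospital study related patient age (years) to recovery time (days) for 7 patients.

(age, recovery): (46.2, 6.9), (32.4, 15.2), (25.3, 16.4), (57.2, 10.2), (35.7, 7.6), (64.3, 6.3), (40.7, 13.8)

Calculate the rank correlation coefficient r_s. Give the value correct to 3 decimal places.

-0.821

Rank age: 5, 2, 1, 6, 3, 7, 4
Rank recovery: 2, 6, 7, 4, 3, 1, 5
d = rank(age) − rank(recovery): 3, -4, -6, 2, 0, 6, -1; Σd² = 102
ρ = 1 − 6Σd² / [n(n²−1)] = 1 − 6×102 / (7×48) = 1 − 612/336 ≈ -0.821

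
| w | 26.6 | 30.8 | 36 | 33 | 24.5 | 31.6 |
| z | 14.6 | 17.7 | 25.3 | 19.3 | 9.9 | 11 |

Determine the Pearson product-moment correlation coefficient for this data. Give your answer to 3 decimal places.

0.800

n = 6, Σw = 182.5, Σz = 97.8, Σw² = 5640.01, Σz² = 1758.04, Σwz = 3071.37
nΣwz − ΣwΣz = 18428.22 − 17848.5 = 579.72
nΣw² − (Σw)² = 33840.06 − 33306.25 = 533.81; nΣz² − (Σz)² = 10548.24 − 9564.84 = 983.4
r = 579.72 / √(533.81 × 983.4) = 579.72 / 724.5335 ≈ 0.800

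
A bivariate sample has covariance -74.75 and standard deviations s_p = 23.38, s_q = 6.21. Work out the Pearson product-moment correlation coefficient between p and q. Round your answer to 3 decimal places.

-0.515

r = Cov(p,q) / (s_p · s_q) = -74.75 / (23.38 × 6.21)
  = -74.75 / 145.1898 ≈ -0.515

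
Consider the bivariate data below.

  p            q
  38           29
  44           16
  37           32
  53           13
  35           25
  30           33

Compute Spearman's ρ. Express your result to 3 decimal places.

-0.829

Rank p: 4, 5, 3, 6, 2, 1
Rank q: 4, 2, 5, 1, 3, 6
d = rank(p) − rank(q): 0, 3, -2, 5, -1, -5; Σd² = 64
ρ = 1 − 6Σd² / [n(n²−1)] = 1 − 6×64 / (6×35) = 1 − 384/210 ≈ -0.829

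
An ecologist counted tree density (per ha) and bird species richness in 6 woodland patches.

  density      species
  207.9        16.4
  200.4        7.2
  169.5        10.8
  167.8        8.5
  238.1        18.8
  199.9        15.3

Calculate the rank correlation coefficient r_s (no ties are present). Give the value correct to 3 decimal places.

Rank density: 5, 4, 2, 1, 6, 3
Rank species: 5, 1, 3, 2, 6, 4
d = rank(density) − rank(species): 0, 3, -1, -1, 0, -1; Σd² = 12
ρ = 1 − 6Σd² / [n(n²−1)] = 1 − 6×12 / (6×35) = 1 − 72/210 ≈ 0.657

0.657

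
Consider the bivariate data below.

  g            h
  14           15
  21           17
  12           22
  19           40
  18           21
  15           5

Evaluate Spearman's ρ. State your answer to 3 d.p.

0.143

Rank g: 2, 6, 1, 5, 4, 3
Rank h: 2, 3, 5, 6, 4, 1
d = rank(g) − rank(h): 0, 3, -4, -1, 0, 2; Σd² = 30
ρ = 1 − 6Σd² / [n(n²−1)] = 1 − 6×30 / (6×35) = 1 − 180/210 ≈ 0.143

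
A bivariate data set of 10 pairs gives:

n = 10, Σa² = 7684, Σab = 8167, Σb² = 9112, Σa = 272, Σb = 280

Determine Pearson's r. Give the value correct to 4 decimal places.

0.9142

r = (nΣab − ΣaΣb) / √[(nΣa² − (Σa)²)(nΣb² − (Σb)²)]
Numerator: 10×8167 − 272×280 = 5510
Denominator: √[(76840 − 73984)(91120 − 78400)] = √[2856 × 12720] = 6027.2979
r = 5510 / 6027.2979 ≈ 0.9142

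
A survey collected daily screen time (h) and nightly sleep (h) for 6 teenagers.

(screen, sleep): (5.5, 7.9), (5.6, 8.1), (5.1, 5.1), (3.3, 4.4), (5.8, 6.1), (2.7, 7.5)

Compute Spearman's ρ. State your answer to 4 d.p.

Rank screen: 4, 5, 3, 2, 6, 1
Rank sleep: 5, 6, 2, 1, 3, 4
d = rank(screen) − rank(sleep): -1, -1, 1, 1, 3, -3; Σd² = 22
ρ = 1 − 6Σd² / [n(n²−1)] = 1 − 6×22 / (6×35) = 1 − 132/210 ≈ 0.3714

0.3714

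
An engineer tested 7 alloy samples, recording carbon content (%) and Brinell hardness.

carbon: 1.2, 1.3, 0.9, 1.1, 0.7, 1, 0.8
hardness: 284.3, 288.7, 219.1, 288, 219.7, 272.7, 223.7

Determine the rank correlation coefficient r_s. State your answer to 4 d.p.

Rank carbon: 6, 7, 3, 5, 1, 4, 2
Rank hardness: 5, 7, 1, 6, 2, 4, 3
d = rank(carbon) − rank(hardness): 1, 0, 2, -1, -1, 0, -1; Σd² = 8
ρ = 1 − 6Σd² / [n(n²−1)] = 1 − 6×8 / (7×48) = 1 − 48/336 ≈ 0.8571

0.8571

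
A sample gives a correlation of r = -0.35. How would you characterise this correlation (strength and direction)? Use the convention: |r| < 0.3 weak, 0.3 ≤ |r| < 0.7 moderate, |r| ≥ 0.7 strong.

moderate negative

r = -0.35 < 0 so the relationship is negative.
|r| = 0.35, which falls in the moderate range.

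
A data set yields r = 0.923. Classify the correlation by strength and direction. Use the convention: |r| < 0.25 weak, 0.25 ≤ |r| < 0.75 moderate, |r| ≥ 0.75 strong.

r = 0.923 > 0 so the relationship is positive.
|r| = 0.923, which falls in the strong range.

strong positive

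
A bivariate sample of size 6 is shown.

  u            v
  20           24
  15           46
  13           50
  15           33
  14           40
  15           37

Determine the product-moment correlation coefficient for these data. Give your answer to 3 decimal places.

-0.857

n = 6, Σu = 92, Σv = 230, Σu² = 1440, Σv² = 9250, Σuv = 3430
nΣuv − ΣuΣv = 20580 − 21160 = -580
nΣu² − (Σu)² = 8640 − 8464 = 176; nΣv² − (Σv)² = 55500 − 52900 = 2600
r = -580 / √(176 × 2600) = -580 / 676.4614 ≈ -0.857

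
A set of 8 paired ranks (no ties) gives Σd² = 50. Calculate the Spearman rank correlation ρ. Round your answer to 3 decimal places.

0.405

ρ = 1 − 6Σd² / [n(n²−1)] = 1 − 6×50 / (8×63)
  = 1 − 300/504 = 1 − 0.5952 ≈ 0.405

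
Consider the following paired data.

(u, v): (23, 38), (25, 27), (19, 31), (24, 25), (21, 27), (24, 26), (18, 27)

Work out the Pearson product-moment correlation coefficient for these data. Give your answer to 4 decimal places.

n = 7, Σu = 154, Σv = 201, Σu² = 3432, Σv² = 5893, Σuv = 4415
nΣuv − ΣuΣv = 30905 − 30954 = -49
nΣu² − (Σu)² = 24024 − 23716 = 308; nΣv² − (Σv)² = 41251 − 40401 = 850
r = -49 / √(308 × 850) = -49 / 511.6640 ≈ -0.0958

-0.0958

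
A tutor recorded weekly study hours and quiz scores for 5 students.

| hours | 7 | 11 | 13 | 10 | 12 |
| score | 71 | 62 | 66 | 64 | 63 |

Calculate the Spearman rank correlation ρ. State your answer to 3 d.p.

-0.300

Rank hours: 1, 3, 5, 2, 4
Rank score: 5, 1, 4, 3, 2
d = rank(hours) − rank(score): -4, 2, 1, -1, 2; Σd² = 26
ρ = 1 − 6Σd² / [n(n²−1)] = 1 − 6×26 / (5×24) = 1 − 156/120 ≈ -0.300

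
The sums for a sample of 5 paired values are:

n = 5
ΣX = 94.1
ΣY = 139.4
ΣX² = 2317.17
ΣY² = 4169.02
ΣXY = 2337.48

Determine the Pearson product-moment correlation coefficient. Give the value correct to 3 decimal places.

r = (nΣXY − ΣXΣY) / √[(nΣX² − (ΣX)²)(nΣY² − (ΣY)²)]
Numerator: 5×2337.48 − 94.1×139.4 = -1430.14
Denominator: √[(11585.85 − 8854.81)(20845.1 − 19432.36)] = √[2731.04 × 1412.74] = 1964.2427
r = -1430.14 / 1964.2427 ≈ -0.728

-0.728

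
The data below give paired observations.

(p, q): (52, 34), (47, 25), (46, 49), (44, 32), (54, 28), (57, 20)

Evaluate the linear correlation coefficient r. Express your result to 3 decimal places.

n = 6, Σp = 300, Σq = 188, Σp² = 15130, Σq² = 6390, Σpq = 9257
nΣpq − ΣpΣq = 55542 − 56400 = -858
nΣp² − (Σp)² = 90780 − 90000 = 780; nΣq² − (Σq)² = 38340 − 35344 = 2996
r = -858 / √(780 × 2996) = -858 / 1528.6857 ≈ -0.561

-0.561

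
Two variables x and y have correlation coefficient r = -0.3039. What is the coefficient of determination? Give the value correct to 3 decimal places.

0.092

r² = (-0.3039)² = 0.092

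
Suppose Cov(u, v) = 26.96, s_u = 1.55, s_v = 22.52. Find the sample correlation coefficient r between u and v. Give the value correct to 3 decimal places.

0.772

r = Cov(u,v) / (s_u · s_v) = 26.96 / (1.55 × 22.52)
  = 26.96 / 34.9060 ≈ 0.772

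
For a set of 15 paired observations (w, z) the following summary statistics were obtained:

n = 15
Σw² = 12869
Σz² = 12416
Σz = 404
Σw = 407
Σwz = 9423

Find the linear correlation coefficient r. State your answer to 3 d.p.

r = (nΣwz − ΣwΣz) / √[(nΣw² − (Σw)²)(nΣz² − (Σz)²)]
Numerator: 15×9423 − 407×404 = -23083
Denominator: √[(193035 − 165649)(186240 − 163216)] = √[27386 × 23024] = 25110.4612
r = -23083 / 25110.4612 ≈ -0.919

-0.919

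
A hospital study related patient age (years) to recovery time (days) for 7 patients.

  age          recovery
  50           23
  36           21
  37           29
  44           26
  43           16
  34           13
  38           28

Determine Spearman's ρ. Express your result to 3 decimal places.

Rank age: 7, 2, 3, 6, 5, 1, 4
Rank recovery: 4, 3, 7, 5, 2, 1, 6
d = rank(age) − rank(recovery): 3, -1, -4, 1, 3, 0, -2; Σd² = 40
ρ = 1 − 6Σd² / [n(n²−1)] = 1 − 6×40 / (7×48) = 1 − 240/336 ≈ 0.286

0.286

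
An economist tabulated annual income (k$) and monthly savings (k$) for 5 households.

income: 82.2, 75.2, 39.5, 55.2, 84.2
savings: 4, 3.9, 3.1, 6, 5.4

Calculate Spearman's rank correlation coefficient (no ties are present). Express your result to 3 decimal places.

0.400

Rank income: 4, 3, 1, 2, 5
Rank savings: 3, 2, 1, 5, 4
d = rank(income) − rank(savings): 1, 1, 0, -3, 1; Σd² = 12
ρ = 1 − 6Σd² / [n(n²−1)] = 1 − 6×12 / (5×24) = 1 − 72/120 ≈ 0.400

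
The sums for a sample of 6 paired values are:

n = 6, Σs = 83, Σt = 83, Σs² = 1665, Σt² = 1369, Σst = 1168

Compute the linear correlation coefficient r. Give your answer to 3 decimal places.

r = (nΣst − ΣsΣt) / √[(nΣs² − (Σs)²)(nΣt² − (Σt)²)]
Numerator: 6×1168 − 83×83 = 119
Denominator: √[(9990 − 6889)(8214 − 6889)] = √[3101 × 1325] = 2027.0237
r = 119 / 2027.0237 ≈ 0.059

0.059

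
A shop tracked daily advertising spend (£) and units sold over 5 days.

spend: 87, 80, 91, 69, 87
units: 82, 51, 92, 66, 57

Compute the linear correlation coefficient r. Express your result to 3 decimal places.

n = 5, Σx = 414, Σy = 348, Σx² = 34580, Σy² = 25394, Σxy = 29099
nΣxy − ΣxΣy = 145495 − 144072 = 1423
nΣx² − (Σx)² = 172900 − 171396 = 1504; nΣy² − (Σy)² = 126970 − 121104 = 5866
r = 1423 / √(1504 × 5866) = 1423 / 2970.2633 ≈ 0.479

0.479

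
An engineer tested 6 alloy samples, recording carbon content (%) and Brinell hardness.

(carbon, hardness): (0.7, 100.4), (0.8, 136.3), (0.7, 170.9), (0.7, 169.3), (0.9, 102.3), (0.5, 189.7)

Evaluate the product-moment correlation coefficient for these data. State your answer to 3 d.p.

-0.730

n = 6, Σx = 4.3, Σy = 868.9, Σx² = 3.17, Σy² = 132978.53, Σxy = 604.38
nΣxy − ΣxΣy = 3626.28 − 3736.27 = -109.99
nΣx² − (Σx)² = 19.02 − 18.49 = 0.53; nΣy² − (Σy)² = 797871.18 − 754987.21 = 42883.97
r = -109.99 / √(0.53 × 42883.97) = -109.99 / 150.7598 ≈ -0.730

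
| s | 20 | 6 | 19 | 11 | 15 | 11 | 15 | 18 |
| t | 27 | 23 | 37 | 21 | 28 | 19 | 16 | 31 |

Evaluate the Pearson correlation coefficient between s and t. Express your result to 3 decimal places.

n = 8, Σs = 115, Σt = 202, Σs² = 1813, Σt² = 5430, Σst = 3039
nΣst − ΣsΣt = 24312 − 23230 = 1082
nΣs² − (Σs)² = 14504 − 13225 = 1279; nΣt² − (Σt)² = 43440 − 40804 = 2636
r = 1082 / √(1279 × 2636) = 1082 / 1836.1492 ≈ 0.589

0.589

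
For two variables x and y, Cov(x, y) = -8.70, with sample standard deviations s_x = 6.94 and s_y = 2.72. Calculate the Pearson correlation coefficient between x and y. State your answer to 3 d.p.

-0.461

r = Cov(x,y) / (s_x · s_y) = -8.70 / (6.94 × 2.72)
  = -8.70 / 18.8768 ≈ -0.461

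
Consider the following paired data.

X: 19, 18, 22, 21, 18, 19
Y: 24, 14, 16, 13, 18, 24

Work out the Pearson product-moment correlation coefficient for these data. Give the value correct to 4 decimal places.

-0.3147

n = 6, ΣX = 117, ΣY = 109, ΣX² = 2295, ΣY² = 2097, ΣXY = 2113
nΣXY − ΣXΣY = 12678 − 12753 = -75
nΣX² − (ΣX)² = 13770 − 13689 = 81; nΣY² − (ΣY)² = 12582 − 11881 = 701
r = -75 / √(81 × 701) = -75 / 238.2876 ≈ -0.3147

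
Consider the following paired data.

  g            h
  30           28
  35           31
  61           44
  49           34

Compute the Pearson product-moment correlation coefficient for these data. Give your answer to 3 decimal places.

n = 4, Σg = 175, Σh = 137, Σg² = 8247, Σh² = 4837, Σgh = 6275
nΣgh − ΣgΣh = 25100 − 23975 = 1125
nΣg² − (Σg)² = 32988 − 30625 = 2363; nΣh² − (Σh)² = 19348 − 18769 = 579
r = 1125 / √(2363 × 579) = 1125 / 1169.6910 ≈ 0.962

0.962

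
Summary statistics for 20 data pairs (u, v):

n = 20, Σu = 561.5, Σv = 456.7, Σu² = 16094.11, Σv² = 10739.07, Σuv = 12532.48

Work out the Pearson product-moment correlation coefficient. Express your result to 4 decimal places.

r = (nΣuv − ΣuΣv) / √[(nΣu² − (Σu)²)(nΣv² − (Σv)²)]
Numerator: 20×12532.48 − 561.5×456.7 = -5787.45
Denominator: √[(321882.2 − 315282.25)(214781.4 − 208574.89)] = √[6599.95 × 6206.51] = 6400.2075
r = -5787.45 / 6400.2075 ≈ -0.9043

-0.9043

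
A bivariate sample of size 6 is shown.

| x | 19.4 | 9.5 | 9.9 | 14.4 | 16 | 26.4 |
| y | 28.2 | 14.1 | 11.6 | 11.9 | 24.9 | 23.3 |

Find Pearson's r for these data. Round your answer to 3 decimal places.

n = 6, Σx = 95.6, Σy = 114, Σx² = 1724.94, Σy² = 2433.12, Σxy = 1980.75
nΣxy − ΣxΣy = 11884.5 − 10898.4 = 986.1
nΣx² − (Σx)² = 10349.64 − 9139.36 = 1210.28; nΣy² − (Σy)² = 14598.72 − 12996 = 1602.72
r = 986.1 / √(1210.28 × 1602.72) = 986.1 / 1392.7455 ≈ 0.708

0.708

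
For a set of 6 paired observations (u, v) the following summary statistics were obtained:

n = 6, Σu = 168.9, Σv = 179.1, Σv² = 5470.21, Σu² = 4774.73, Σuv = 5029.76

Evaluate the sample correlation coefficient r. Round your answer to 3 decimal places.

r = (nΣuv − ΣuΣv) / √[(nΣu² − (Σu)²)(nΣv² − (Σv)²)]
Numerator: 6×5029.76 − 168.9×179.1 = -71.43
Denominator: √[(28648.38 − 28527.21)(32821.26 − 32076.81)] = √[121.17 × 744.45] = 300.3415
r = -71.43 / 300.3415 ≈ -0.238

-0.238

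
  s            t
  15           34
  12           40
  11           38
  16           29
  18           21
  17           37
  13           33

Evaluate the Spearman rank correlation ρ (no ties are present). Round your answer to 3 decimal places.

Rank s: 4, 2, 1, 5, 7, 6, 3
Rank t: 4, 7, 6, 2, 1, 5, 3
d = rank(s) − rank(t): 0, -5, -5, 3, 6, 1, 0; Σd² = 96
ρ = 1 − 6Σd² / [n(n²−1)] = 1 − 6×96 / (7×48) = 1 − 576/336 ≈ -0.714

-0.714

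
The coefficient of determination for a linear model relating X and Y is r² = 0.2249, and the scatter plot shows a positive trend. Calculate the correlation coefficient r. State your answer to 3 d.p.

0.474

|r| = √0.2249 = 0.474
The association is positive, so r = 0.474.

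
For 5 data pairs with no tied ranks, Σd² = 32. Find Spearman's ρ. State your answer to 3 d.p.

ρ = 1 − 6Σd² / [n(n²−1)] = 1 − 6×32 / (5×24)
  = 1 − 192/120 = 1 − 1.6000 ≈ -0.600

-0.600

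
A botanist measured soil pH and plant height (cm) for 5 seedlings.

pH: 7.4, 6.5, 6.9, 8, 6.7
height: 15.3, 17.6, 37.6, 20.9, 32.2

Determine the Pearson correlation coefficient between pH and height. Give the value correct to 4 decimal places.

n = 5, Σx = 35.5, Σy = 123.6, Σx² = 253.51, Σy² = 3431.26, Σxy = 870
nΣxy − ΣxΣy = 4350 − 4387.8 = -37.8
nΣx² − (Σx)² = 1267.55 − 1260.25 = 7.3; nΣy² − (Σy)² = 17156.3 − 15276.96 = 1879.34
r = -37.8 / √(7.3 × 1879.34) = -37.8 / 117.1289 ≈ -0.3227

-0.3227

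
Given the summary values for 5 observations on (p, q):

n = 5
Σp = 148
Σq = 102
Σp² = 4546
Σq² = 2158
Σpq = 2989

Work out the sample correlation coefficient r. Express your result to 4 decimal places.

-0.2674

r = (nΣpq − ΣpΣq) / √[(nΣp² − (Σp)²)(nΣq² − (Σq)²)]
Numerator: 5×2989 − 148×102 = -151
Denominator: √[(22730 − 21904)(10790 − 10404)] = √[826 × 386] = 564.6556
r = -151 / 564.6556 ≈ -0.2674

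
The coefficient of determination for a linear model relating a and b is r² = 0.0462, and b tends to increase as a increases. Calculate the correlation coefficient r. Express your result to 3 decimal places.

|r| = √0.0462 = 0.215
The association is positive, so r = 0.215.

0.215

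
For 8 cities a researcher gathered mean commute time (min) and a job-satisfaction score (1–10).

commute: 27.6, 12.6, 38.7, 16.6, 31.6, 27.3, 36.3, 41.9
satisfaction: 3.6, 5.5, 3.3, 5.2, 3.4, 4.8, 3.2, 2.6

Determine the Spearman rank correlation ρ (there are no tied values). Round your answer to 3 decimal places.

Rank commute: 4, 1, 7, 2, 5, 3, 6, 8
Rank satisfaction: 5, 8, 3, 7, 4, 6, 2, 1
d = rank(commute) − rank(satisfaction): -1, -7, 4, -5, 1, -3, 4, 7; Σd² = 166
ρ = 1 − 6Σd² / [n(n²−1)] = 1 − 6×166 / (8×63) = 1 − 996/504 ≈ -0.976

-0.976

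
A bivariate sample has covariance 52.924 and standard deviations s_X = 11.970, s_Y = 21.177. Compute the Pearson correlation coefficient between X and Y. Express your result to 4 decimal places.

r = Cov(X,Y) / (s_X · s_Y) = 52.924 / (11.970 × 21.177)
  = 52.924 / 253.4887 ≈ 0.2088

0.2088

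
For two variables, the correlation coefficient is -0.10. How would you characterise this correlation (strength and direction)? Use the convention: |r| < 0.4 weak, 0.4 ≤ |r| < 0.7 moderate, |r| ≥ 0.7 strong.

weak negative

r = -0.10 < 0 so the relationship is negative.
|r| = 0.10, which falls in the weak range.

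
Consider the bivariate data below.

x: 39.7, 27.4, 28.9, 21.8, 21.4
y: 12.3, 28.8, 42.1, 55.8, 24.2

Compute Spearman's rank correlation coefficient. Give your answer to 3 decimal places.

-0.300

Rank x: 5, 3, 4, 2, 1
Rank y: 1, 3, 4, 5, 2
d = rank(x) − rank(y): 4, 0, 0, -3, -1; Σd² = 26
ρ = 1 − 6Σd² / [n(n²−1)] = 1 − 6×26 / (5×24) = 1 − 156/120 ≈ -0.300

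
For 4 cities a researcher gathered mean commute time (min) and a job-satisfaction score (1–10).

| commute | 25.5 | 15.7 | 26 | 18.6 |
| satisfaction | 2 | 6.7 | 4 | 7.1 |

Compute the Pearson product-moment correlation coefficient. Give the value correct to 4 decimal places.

n = 4, Σx = 85.8, Σy = 19.8, Σx² = 1918.7, Σy² = 115.3, Σxy = 392.25
nΣxy − ΣxΣy = 1569 − 1698.84 = -129.84
nΣx² − (Σx)² = 7674.8 − 7361.64 = 313.16; nΣy² − (Σy)² = 461.2 − 392.04 = 69.16
r = -129.84 / √(313.16 × 69.16) = -129.84 / 147.1671 ≈ -0.8823

-0.8823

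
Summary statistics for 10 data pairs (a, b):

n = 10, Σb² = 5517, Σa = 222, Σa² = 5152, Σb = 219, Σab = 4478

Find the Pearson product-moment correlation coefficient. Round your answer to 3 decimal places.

-0.956

r = (nΣab − ΣaΣb) / √[(nΣa² − (Σa)²)(nΣb² − (Σb)²)]
Numerator: 10×4478 − 222×219 = -3838
Denominator: √[(51520 − 49284)(55170 − 47961)] = √[2236 × 7209] = 4014.8878
r = -3838 / 4014.8878 ≈ -0.956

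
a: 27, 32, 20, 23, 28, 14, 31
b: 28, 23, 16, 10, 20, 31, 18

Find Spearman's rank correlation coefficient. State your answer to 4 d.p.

-0.0357

Rank a: 4, 7, 2, 3, 5, 1, 6
Rank b: 6, 5, 2, 1, 4, 7, 3
d = rank(a) − rank(b): -2, 2, 0, 2, 1, -6, 3; Σd² = 58
ρ = 1 − 6Σd² / [n(n²−1)] = 1 − 6×58 / (7×48) = 1 − 348/336 ≈ -0.0357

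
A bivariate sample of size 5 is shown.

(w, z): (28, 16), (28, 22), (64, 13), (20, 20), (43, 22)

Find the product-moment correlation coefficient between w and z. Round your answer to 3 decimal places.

-0.584

n = 5, Σw = 183, Σz = 93, Σw² = 7913, Σz² = 1793, Σwz = 3242
nΣwz − ΣwΣz = 16210 − 17019 = -809
nΣw² − (Σw)² = 39565 − 33489 = 6076; nΣz² − (Σz)² = 8965 − 8649 = 316
r = -809 / √(6076 × 316) = -809 / 1385.6464 ≈ -0.584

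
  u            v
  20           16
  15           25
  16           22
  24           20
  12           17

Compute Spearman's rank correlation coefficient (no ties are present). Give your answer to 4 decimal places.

-0.2000

Rank u: 4, 2, 3, 5, 1
Rank v: 1, 5, 4, 3, 2
d = rank(u) − rank(v): 3, -3, -1, 2, -1; Σd² = 24
ρ = 1 − 6Σd² / [n(n²−1)] = 1 − 6×24 / (5×24) = 1 − 144/120 ≈ -0.2000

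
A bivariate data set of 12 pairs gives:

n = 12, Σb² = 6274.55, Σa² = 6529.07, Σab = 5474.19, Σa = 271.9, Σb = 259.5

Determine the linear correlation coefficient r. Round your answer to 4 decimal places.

-0.8210

r = (nΣab − ΣaΣb) / √[(nΣa² − (Σa)²)(nΣb² − (Σb)²)]
Numerator: 12×5474.19 − 271.9×259.5 = -4867.77
Denominator: √[(78348.84 − 73929.61)(75294.6 − 67340.25)] = √[4419.23 × 7954.35] = 5928.9208
r = -4867.77 / 5928.9208 ≈ -0.8210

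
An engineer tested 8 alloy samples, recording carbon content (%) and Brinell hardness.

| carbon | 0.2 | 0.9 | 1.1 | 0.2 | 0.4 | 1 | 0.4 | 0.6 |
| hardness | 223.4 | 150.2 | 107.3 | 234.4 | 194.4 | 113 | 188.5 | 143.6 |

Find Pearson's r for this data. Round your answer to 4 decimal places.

n = 8, Σx = 4.8, Σy = 1354.8, Σx² = 3.78, Σy² = 245637.82, Σxy = 697.09
nΣxy − ΣxΣy = 5576.72 − 6503.04 = -926.32
nΣx² − (Σx)² = 30.24 − 23.04 = 7.2; nΣy² − (Σy)² = 1965102.56 − 1835483.04 = 129619.52
r = -926.32 / √(7.2 × 129619.52) = -926.32 / 966.0541 ≈ -0.9589

-0.9589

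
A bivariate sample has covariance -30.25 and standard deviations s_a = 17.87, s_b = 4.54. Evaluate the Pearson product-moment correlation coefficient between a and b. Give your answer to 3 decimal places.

-0.373

r = Cov(a,b) / (s_a · s_b) = -30.25 / (17.87 × 4.54)
  = -30.25 / 81.1298 ≈ -0.373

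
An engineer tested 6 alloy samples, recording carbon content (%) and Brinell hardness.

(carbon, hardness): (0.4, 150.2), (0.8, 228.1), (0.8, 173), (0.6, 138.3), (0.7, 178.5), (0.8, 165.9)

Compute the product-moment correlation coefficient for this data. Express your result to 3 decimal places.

n = 6, Σx = 4.1, Σy = 1034, Σx² = 2.93, Σy² = 183030.6, Σxy = 721.61
nΣxy − ΣxΣy = 4329.66 − 4239.4 = 90.26
nΣx² − (Σx)² = 17.58 − 16.81 = 0.77; nΣy² − (Σy)² = 1098183.6 − 1069156 = 29027.6
r = 90.26 / √(0.77 × 29027.6) = 90.26 / 149.5034 ≈ 0.604

0.604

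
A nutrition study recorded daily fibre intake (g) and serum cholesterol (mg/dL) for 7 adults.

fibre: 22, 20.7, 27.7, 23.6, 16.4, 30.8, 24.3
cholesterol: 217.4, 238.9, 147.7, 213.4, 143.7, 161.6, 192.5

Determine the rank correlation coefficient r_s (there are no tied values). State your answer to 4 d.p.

Rank fibre: 3, 2, 6, 4, 1, 7, 5
Rank cholesterol: 6, 7, 2, 5, 1, 3, 4
d = rank(fibre) − rank(cholesterol): -3, -5, 4, -1, 0, 4, 1; Σd² = 68
ρ = 1 − 6Σd² / [n(n²−1)] = 1 − 6×68 / (7×48) = 1 − 408/336 ≈ -0.2143

-0.2143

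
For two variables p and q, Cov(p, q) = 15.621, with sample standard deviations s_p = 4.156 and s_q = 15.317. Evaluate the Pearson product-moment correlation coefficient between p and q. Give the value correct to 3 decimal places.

r = Cov(p,q) / (s_p · s_q) = 15.621 / (4.156 × 15.317)
  = 15.621 / 63.6575 ≈ 0.245

0.245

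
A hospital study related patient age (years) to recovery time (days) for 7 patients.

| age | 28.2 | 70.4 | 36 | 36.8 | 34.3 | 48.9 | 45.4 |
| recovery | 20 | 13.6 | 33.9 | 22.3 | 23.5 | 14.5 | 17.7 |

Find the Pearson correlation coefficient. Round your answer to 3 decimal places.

n = 7, Σx = 300, Σy = 145.5, Σx² = 14030.5, Σy² = 3307.25, Σxy = 5881.16
nΣxy − ΣxΣy = 41168.12 − 43650 = -2481.88
nΣx² − (Σx)² = 98213.5 − 90000 = 8213.5; nΣy² − (Σy)² = 23150.75 − 21170.25 = 1980.5
r = -2481.88 / √(8213.5 × 1980.5) = -2481.88 / 4033.2167 ≈ -0.615

-0.615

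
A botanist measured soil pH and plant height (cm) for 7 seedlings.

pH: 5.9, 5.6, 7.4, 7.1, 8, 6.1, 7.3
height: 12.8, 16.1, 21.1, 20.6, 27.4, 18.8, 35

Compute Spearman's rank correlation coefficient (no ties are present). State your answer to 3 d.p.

0.857

Rank pH: 2, 1, 6, 4, 7, 3, 5
Rank height: 1, 2, 5, 4, 6, 3, 7
d = rank(pH) − rank(height): 1, -1, 1, 0, 1, 0, -2; Σd² = 8
ρ = 1 − 6Σd² / [n(n²−1)] = 1 − 6×8 / (7×48) = 1 − 48/336 ≈ 0.857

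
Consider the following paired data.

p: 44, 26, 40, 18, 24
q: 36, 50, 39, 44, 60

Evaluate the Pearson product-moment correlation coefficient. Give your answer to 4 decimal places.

n = 5, Σp = 152, Σq = 229, Σp² = 5112, Σq² = 10853, Σpq = 6676
nΣpq − ΣpΣq = 33380 − 34808 = -1428
nΣp² − (Σp)² = 25560 − 23104 = 2456; nΣq² − (Σq)² = 54265 − 52441 = 1824
r = -1428 / √(2456 × 1824) = -1428 / 2116.5406 ≈ -0.6747

-0.6747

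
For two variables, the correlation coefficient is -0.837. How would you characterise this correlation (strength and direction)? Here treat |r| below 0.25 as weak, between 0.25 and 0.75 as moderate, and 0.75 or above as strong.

strong negative

r = -0.837 < 0 so the relationship is negative.
|r| = 0.837, which falls in the strong range.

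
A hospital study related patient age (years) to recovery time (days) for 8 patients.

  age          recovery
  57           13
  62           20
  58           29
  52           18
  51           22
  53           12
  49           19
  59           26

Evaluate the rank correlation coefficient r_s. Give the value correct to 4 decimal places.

Rank age: 5, 8, 6, 3, 2, 4, 1, 7
Rank recovery: 2, 5, 8, 3, 6, 1, 4, 7
d = rank(age) − rank(recovery): 3, 3, -2, 0, -4, 3, -3, 0; Σd² = 56
ρ = 1 − 6Σd² / [n(n²−1)] = 1 − 6×56 / (8×63) = 1 − 336/504 ≈ 0.3333

0.3333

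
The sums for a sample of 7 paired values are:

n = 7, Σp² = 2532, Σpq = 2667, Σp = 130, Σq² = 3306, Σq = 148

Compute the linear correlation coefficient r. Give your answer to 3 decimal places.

r = (nΣpq − ΣpΣq) / √[(nΣp² − (Σp)²)(nΣq² − (Σq)²)]
Numerator: 7×2667 − 130×148 = -571
Denominator: √[(17724 − 16900)(23142 − 21904)] = √[824 × 1238] = 1010.0059
r = -571 / 1010.0059 ≈ -0.565

-0.565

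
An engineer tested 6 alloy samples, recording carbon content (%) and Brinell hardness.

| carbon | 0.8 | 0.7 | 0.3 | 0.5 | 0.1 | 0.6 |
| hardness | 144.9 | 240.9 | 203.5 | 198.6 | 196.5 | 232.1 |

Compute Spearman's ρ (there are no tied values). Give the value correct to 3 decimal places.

Rank carbon: 6, 5, 2, 3, 1, 4
Rank hardness: 1, 6, 4, 3, 2, 5
d = rank(carbon) − rank(hardness): 5, -1, -2, 0, -1, -1; Σd² = 32
ρ = 1 − 6Σd² / [n(n²−1)] = 1 − 6×32 / (6×35) = 1 − 192/210 ≈ 0.086

0.086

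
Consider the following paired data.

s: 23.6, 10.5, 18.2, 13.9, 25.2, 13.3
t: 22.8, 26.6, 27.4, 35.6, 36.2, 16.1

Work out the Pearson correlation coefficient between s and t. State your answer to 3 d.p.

0.278

n = 6, Σs = 104.7, Σt = 164.7, Σs² = 2003.59, Σt² = 4815.17, Σst = 2937.27
nΣst − ΣsΣt = 17623.62 − 17244.09 = 379.53
nΣs² − (Σs)² = 12021.54 − 10962.09 = 1059.45; nΣt² − (Σt)² = 28891.02 − 27126.09 = 1764.93
r = 379.53 / √(1059.45 × 1764.93) = 379.53 / 1367.4264 ≈ 0.278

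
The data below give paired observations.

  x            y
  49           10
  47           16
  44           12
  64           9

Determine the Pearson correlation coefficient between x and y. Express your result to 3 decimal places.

-0.617

n = 4, Σx = 204, Σy = 47, Σx² = 10642, Σy² = 581, Σxy = 2346
nΣxy − ΣxΣy = 9384 − 9588 = -204
nΣx² − (Σx)² = 42568 − 41616 = 952; nΣy² − (Σy)² = 2324 − 2209 = 115
r = -204 / √(952 × 115) = -204 / 330.8776 ≈ -0.617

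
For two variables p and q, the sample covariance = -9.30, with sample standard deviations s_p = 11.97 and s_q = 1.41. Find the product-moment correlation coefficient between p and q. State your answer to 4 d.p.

r = Cov(p,q) / (s_p · s_q) = -9.30 / (11.97 × 1.41)
  = -9.30 / 16.8777 ≈ -0.5510

-0.5510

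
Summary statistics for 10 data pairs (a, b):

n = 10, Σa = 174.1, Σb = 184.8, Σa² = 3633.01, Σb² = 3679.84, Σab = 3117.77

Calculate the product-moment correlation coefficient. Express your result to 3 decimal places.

-0.250

r = (nΣab − ΣaΣb) / √[(nΣa² − (Σa)²)(nΣb² − (Σb)²)]
Numerator: 10×3117.77 − 174.1×184.8 = -995.98
Denominator: √[(36330.1 − 30310.81)(36798.4 − 34151.04)] = √[6019.29 × 2647.36] = 3991.8952
r = -995.98 / 3991.8952 ≈ -0.250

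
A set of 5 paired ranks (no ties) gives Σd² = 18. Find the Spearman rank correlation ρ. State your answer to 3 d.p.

ρ = 1 − 6Σd² / [n(n²−1)] = 1 − 6×18 / (5×24)
  = 1 − 108/120 = 1 − 0.9000 ≈ 0.100

0.100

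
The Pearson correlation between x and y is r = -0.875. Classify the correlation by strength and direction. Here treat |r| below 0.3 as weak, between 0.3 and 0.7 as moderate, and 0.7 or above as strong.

r = -0.875 < 0 so the relationship is negative.
|r| = 0.875, which falls in the strong range.

strong negative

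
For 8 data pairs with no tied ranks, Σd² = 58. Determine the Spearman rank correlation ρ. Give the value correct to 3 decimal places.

ρ = 1 − 6Σd² / [n(n²−1)] = 1 − 6×58 / (8×63)
  = 1 − 348/504 = 1 − 0.6905 ≈ 0.310

0.310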